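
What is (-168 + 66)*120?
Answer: -12240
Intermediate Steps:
(-168 + 66)*120 = -102*120 = -12240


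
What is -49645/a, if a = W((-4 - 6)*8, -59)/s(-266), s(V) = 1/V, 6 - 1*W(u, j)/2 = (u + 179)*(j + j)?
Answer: 49645/6218016 ≈ 0.0079841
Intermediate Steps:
W(u, j) = 12 - 4*j*(179 + u) (W(u, j) = 12 - 2*(u + 179)*(j + j) = 12 - 2*(179 + u)*2*j = 12 - 4*j*(179 + u))
a = -6218016 (a = (12 - 716*(-59) - 4*(-59)*(-4 - 6)*8)/(1/(-266)) = (12 + 42244 - 4*(-59)*(-10*8))/(-1/266) = (12 + 42244 - 4*(-59)*(-80))*(-266) = (12 + 42244 - 18880)*(-266) = 23376*(-266) = -6218016)
-49645/a = -49645/(-6218016) = -49645*(-1/6218016) = 49645/6218016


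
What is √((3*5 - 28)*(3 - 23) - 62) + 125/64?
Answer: 125/64 + 3*√22 ≈ 16.024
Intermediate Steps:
√((3*5 - 28)*(3 - 23) - 62) + 125/64 = √((15 - 28)*(-20) - 62) + 125*(1/64) = √(-13*(-20) - 62) + 125/64 = √(260 - 62) + 125/64 = √198 + 125/64 = 3*√22 + 125/64 = 125/64 + 3*√22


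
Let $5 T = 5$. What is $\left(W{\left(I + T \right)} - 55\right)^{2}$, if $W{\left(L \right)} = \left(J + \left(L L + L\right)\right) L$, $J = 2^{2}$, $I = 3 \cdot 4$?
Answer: $5583769$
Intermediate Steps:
$T = 1$ ($T = \frac{1}{5} \cdot 5 = 1$)
$I = 12$
$J = 4$
$W{\left(L \right)} = L \left(4 + L + L^{2}\right)$ ($W{\left(L \right)} = \left(4 + \left(L L + L\right)\right) L = \left(4 + \left(L^{2} + L\right)\right) L = \left(4 + \left(L + L^{2}\right)\right) L = \left(4 + L + L^{2}\right) L = L \left(4 + L + L^{2}\right)$)
$\left(W{\left(I + T \right)} - 55\right)^{2} = \left(\left(12 + 1\right) \left(4 + \left(12 + 1\right) + \left(12 + 1\right)^{2}\right) - 55\right)^{2} = \left(13 \left(4 + 13 + 13^{2}\right) - 55\right)^{2} = \left(13 \left(4 + 13 + 169\right) - 55\right)^{2} = \left(13 \cdot 186 - 55\right)^{2} = \left(2418 - 55\right)^{2} = 2363^{2} = 5583769$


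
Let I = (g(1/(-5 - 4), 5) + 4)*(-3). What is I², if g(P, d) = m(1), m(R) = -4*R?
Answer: 0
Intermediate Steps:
g(P, d) = -4 (g(P, d) = -4*1 = -4)
I = 0 (I = (-4 + 4)*(-3) = 0*(-3) = 0)
I² = 0² = 0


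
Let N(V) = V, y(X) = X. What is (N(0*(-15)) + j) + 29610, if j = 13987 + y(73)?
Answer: 43670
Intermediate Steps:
j = 14060 (j = 13987 + 73 = 14060)
(N(0*(-15)) + j) + 29610 = (0*(-15) + 14060) + 29610 = (0 + 14060) + 29610 = 14060 + 29610 = 43670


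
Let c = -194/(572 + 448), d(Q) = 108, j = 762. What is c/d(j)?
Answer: -97/55080 ≈ -0.0017611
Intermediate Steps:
c = -97/510 (c = -194/1020 = -194*1/1020 = -97/510 ≈ -0.19020)
c/d(j) = -97/510/108 = -97/510*1/108 = -97/55080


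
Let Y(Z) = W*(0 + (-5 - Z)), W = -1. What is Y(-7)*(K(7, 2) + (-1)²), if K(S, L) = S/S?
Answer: -4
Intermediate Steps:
K(S, L) = 1
Y(Z) = 5 + Z (Y(Z) = -(0 + (-5 - Z)) = -(-5 - Z) = 5 + Z)
Y(-7)*(K(7, 2) + (-1)²) = (5 - 7)*(1 + (-1)²) = -2*(1 + 1) = -2*2 = -4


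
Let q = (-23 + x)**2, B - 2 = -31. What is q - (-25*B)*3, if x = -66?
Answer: 5746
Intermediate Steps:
B = -29 (B = 2 - 31 = -29)
q = 7921 (q = (-23 - 66)**2 = (-89)**2 = 7921)
q - (-25*B)*3 = 7921 - (-25*(-29))*3 = 7921 - 725*3 = 7921 - 1*2175 = 7921 - 2175 = 5746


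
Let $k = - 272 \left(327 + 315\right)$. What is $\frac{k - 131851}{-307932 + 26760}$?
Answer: $\frac{306475}{281172} \approx 1.09$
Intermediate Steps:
$k = -174624$ ($k = \left(-272\right) 642 = -174624$)
$\frac{k - 131851}{-307932 + 26760} = \frac{-174624 - 131851}{-307932 + 26760} = - \frac{306475}{-281172} = \left(-306475\right) \left(- \frac{1}{281172}\right) = \frac{306475}{281172}$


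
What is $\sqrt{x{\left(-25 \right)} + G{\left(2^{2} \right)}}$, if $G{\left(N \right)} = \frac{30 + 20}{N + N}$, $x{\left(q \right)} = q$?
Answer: $\frac{5 i \sqrt{3}}{2} \approx 4.3301 i$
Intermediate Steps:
$G{\left(N \right)} = \frac{25}{N}$ ($G{\left(N \right)} = \frac{50}{2 N} = 50 \frac{1}{2 N} = \frac{25}{N}$)
$\sqrt{x{\left(-25 \right)} + G{\left(2^{2} \right)}} = \sqrt{-25 + \frac{25}{2^{2}}} = \sqrt{-25 + \frac{25}{4}} = \sqrt{- \frac{75}{4}} = \frac{5 i \sqrt{3}}{2}$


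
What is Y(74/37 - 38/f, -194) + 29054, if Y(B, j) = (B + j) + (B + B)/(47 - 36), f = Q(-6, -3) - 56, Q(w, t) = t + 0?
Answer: 18732168/649 ≈ 28863.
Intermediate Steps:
Q(w, t) = t
f = -59 (f = -3 - 56 = -59)
Y(B, j) = j + 13*B/11 (Y(B, j) = (B + j) + (2*B)/11 = (B + j) + (2*B)*(1/11) = (B + j) + 2*B/11 = j + 13*B/11)
Y(74/37 - 38/f, -194) + 29054 = (-194 + 13*(74/37 - 38/(-59))/11) + 29054 = (-194 + 13*(74*(1/37) - 38*(-1/59))/11) + 29054 = (-194 + 13*(2 + 38/59)/11) + 29054 = (-194 + (13/11)*(156/59)) + 29054 = (-194 + 2028/649) + 29054 = -123878/649 + 29054 = 18732168/649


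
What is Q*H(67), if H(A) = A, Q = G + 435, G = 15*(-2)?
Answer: 27135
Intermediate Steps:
G = -30
Q = 405 (Q = -30 + 435 = 405)
Q*H(67) = 405*67 = 27135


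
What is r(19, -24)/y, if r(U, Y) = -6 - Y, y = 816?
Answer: 3/136 ≈ 0.022059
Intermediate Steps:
r(19, -24)/y = (-6 - 1*(-24))/816 = (-6 + 24)*(1/816) = 18*(1/816) = 3/136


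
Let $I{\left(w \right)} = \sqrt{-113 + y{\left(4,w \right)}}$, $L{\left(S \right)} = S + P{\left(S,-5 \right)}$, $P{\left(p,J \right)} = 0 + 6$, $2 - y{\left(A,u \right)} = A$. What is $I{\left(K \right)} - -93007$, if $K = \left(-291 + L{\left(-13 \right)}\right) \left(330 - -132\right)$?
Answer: $93007 + i \sqrt{115} \approx 93007.0 + 10.724 i$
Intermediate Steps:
$y{\left(A,u \right)} = 2 - A$
$P{\left(p,J \right)} = 6$
$L{\left(S \right)} = 6 + S$ ($L{\left(S \right)} = S + 6 = 6 + S$)
$K = -137676$ ($K = \left(-291 + \left(6 - 13\right)\right) \left(330 - -132\right) = \left(-291 - 7\right) \left(330 + 132\right) = \left(-298\right) 462 = -137676$)
$I{\left(w \right)} = i \sqrt{115}$ ($I{\left(w \right)} = \sqrt{-113 + \left(2 - 4\right)} = \sqrt{-113 - 2} = \sqrt{-115} = i \sqrt{115}$)
$I{\left(K \right)} - -93007 = i \sqrt{115} - -93007 = i \sqrt{115} + 93007 = 93007 + i \sqrt{115}$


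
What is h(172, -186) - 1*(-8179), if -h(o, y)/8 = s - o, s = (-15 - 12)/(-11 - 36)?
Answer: 448869/47 ≈ 9550.4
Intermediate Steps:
s = 27/47 (s = -27/(-47) = -27*(-1/47) = 27/47 ≈ 0.57447)
h(o, y) = -216/47 + 8*o (h(o, y) = -8*(27/47 - o) = -216/47 + 8*o)
h(172, -186) - 1*(-8179) = (-216/47 + 8*172) - 1*(-8179) = (-216/47 + 1376) + 8179 = 64456/47 + 8179 = 448869/47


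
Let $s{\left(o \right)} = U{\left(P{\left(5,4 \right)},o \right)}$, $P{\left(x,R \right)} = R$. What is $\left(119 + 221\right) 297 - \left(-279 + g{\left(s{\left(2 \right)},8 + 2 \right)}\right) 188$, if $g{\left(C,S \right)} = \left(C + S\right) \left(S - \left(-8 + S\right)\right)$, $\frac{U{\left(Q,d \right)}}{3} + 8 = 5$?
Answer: $151928$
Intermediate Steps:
$U{\left(Q,d \right)} = -9$ ($U{\left(Q,d \right)} = -24 + 3 \cdot 5 = -24 + 15 = -9$)
$s{\left(o \right)} = -9$
$g{\left(C,S \right)} = 8 C + 8 S$ ($g{\left(C,S \right)} = \left(C + S\right) 8 = 8 C + 8 S$)
$\left(119 + 221\right) 297 - \left(-279 + g{\left(s{\left(2 \right)},8 + 2 \right)}\right) 188 = \left(119 + 221\right) 297 - \left(-279 + \left(8 \left(-9\right) + 8 \left(8 + 2\right)\right)\right) 188 = 340 \cdot 297 - \left(-279 + \left(-72 + 8 \cdot 10\right)\right) 188 = 100980 - \left(-279 + \left(-72 + 80\right)\right) 188 = 100980 - \left(-279 + 8\right) 188 = 100980 - \left(-271\right) 188 = 100980 - -50948 = 100980 + 50948 = 151928$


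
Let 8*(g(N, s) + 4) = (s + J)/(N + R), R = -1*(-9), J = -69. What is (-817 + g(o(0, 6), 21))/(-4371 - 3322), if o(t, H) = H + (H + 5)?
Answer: 68/637 ≈ 0.10675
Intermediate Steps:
R = 9
o(t, H) = 5 + 2*H (o(t, H) = H + (5 + H) = 5 + 2*H)
g(N, s) = -4 + (-69 + s)/(8*(9 + N)) (g(N, s) = -4 + ((s - 69)/(N + 9))/8 = -4 + ((-69 + s)/(9 + N))/8 = -4 + (-69 + s)/(8*(9 + N)))
(-817 + g(o(0, 6), 21))/(-4371 - 3322) = (-817 + (-357 + 21 - 32*(5 + 2*6))/(8*(9 + (5 + 2*6))))/(-4371 - 3322) = (-817 + (-357 + 21 - 32*(5 + 12))/(8*(9 + (5 + 12))))/(-7693) = (-817 + (-357 + 21 - 32*17)/(8*(9 + 17)))*(-1/7693) = (-817 + (1/8)*(-357 + 21 - 544)/26)*(-1/7693) = (-817 + (1/8)*(1/26)*(-880))*(-1/7693) = (-817 - 55/13)*(-1/7693) = -10676/13*(-1/7693) = 68/637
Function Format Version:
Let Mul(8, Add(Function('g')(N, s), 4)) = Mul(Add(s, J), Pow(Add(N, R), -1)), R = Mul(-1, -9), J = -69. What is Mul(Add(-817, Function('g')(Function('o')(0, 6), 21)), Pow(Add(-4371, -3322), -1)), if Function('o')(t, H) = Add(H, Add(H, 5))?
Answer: Rational(68, 637) ≈ 0.10675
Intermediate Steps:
R = 9
Function('o')(t, H) = Add(5, Mul(2, H)) (Function('o')(t, H) = Add(H, Add(5, H)) = Add(5, Mul(2, H)))
Function('g')(N, s) = Add(-4, Mul(Rational(1, 8), Pow(Add(9, N), -1), Add(-69, s))) (Function('g')(N, s) = Add(-4, Mul(Rational(1, 8), Mul(Add(s, -69), Pow(Add(N, 9), -1)))) = Add(-4, Mul(Rational(1, 8), Mul(Add(-69, s), Pow(Add(9, N), -1)))) = Add(-4, Mul(Rational(1, 8), Mul(Pow(Add(9, N), -1), Add(-69, s)))) = Add(-4, Mul(Rational(1, 8), Pow(Add(9, N), -1), Add(-69, s))))
Mul(Add(-817, Function('g')(Function('o')(0, 6), 21)), Pow(Add(-4371, -3322), -1)) = Mul(Add(-817, Mul(Rational(1, 8), Pow(Add(9, Add(5, Mul(2, 6))), -1), Add(-357, 21, Mul(-32, Add(5, Mul(2, 6)))))), Pow(Add(-4371, -3322), -1)) = Mul(Add(-817, Mul(Rational(1, 8), Pow(Add(9, Add(5, 12)), -1), Add(-357, 21, Mul(-32, Add(5, 12))))), Pow(-7693, -1)) = Mul(Add(-817, Mul(Rational(1, 8), Pow(Add(9, 17), -1), Add(-357, 21, Mul(-32, 17)))), Rational(-1, 7693)) = Mul(Add(-817, Mul(Rational(1, 8), Pow(26, -1), Add(-357, 21, -544))), Rational(-1, 7693)) = Mul(Add(-817, Mul(Rational(1, 8), Rational(1, 26), -880)), Rational(-1, 7693)) = Mul(Add(-817, Rational(-55, 13)), Rational(-1, 7693)) = Mul(Rational(-10676, 13), Rational(-1, 7693)) = Rational(68, 637)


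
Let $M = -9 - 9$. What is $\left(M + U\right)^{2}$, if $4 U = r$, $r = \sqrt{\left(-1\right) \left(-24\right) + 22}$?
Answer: $\frac{\left(72 - \sqrt{46}\right)^{2}}{16} \approx 265.83$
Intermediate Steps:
$r = \sqrt{46}$ ($r = \sqrt{24 + 22} = \sqrt{46} \approx 6.7823$)
$U = \frac{\sqrt{46}}{4} \approx 1.6956$
$M = -18$ ($M = -9 - 9 = -18$)
$\left(M + U\right)^{2} = \left(-18 + \frac{\sqrt{46}}{4}\right)^{2}$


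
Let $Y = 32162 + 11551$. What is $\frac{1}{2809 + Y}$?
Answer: $\frac{1}{46522} \approx 2.1495 \cdot 10^{-5}$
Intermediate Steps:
$Y = 43713$
$\frac{1}{2809 + Y} = \frac{1}{2809 + 43713} = \frac{1}{46522}$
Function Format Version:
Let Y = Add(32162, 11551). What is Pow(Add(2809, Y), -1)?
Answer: Rational(1, 46522) ≈ 2.1495e-5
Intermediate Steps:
Y = 43713
Pow(Add(2809, Y), -1) = Pow(Add(2809, 43713), -1) = Pow(46522, -1) = Rational(1, 46522)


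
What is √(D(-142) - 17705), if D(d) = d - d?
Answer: I*√17705 ≈ 133.06*I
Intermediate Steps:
D(d) = 0
√(D(-142) - 17705) = √(0 - 17705) = √(-17705) = I*√17705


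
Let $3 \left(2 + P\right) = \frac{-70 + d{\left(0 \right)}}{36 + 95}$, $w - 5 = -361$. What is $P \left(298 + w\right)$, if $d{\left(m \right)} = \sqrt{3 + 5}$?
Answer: $\frac{49648}{393} - \frac{116 \sqrt{2}}{393} \approx 125.91$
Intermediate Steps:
$w = -356$ ($w = 5 - 361 = -356$)
$d{\left(m \right)} = 2 \sqrt{2}$ ($d{\left(m \right)} = \sqrt{8} = 2 \sqrt{2}$)
$P = - \frac{856}{393} + \frac{2 \sqrt{2}}{393}$ ($P = -2 + \frac{\left(-70 + 2 \sqrt{2}\right) \frac{1}{36 + 95}}{3} = -2 + \frac{\left(-70 + 2 \sqrt{2}\right) \frac{1}{131}}{3} = -2 + \frac{- \frac{70}{131} + \frac{2 \sqrt{2}}{131}}{3} = -2 - \left(\frac{70}{393} - \frac{2 \sqrt{2}}{393}\right) = - \frac{856}{393} + \frac{2 \sqrt{2}}{393} \approx -2.1709$)
$P \left(298 + w\right) = \left(- \frac{856}{393} + \frac{2 \sqrt{2}}{393}\right) \left(298 - 356\right) = \left(- \frac{856}{393} + \frac{2 \sqrt{2}}{393}\right) \left(-58\right) = \frac{49648}{393} - \frac{116 \sqrt{2}}{393}$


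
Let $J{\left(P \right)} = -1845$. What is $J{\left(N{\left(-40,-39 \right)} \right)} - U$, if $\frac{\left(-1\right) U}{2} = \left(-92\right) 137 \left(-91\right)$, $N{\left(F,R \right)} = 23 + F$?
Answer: $2292083$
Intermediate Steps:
$U = -2293928$ ($U = - 2 \left(-92\right) 137 \left(-91\right) = - 2 \left(\left(-12604\right) \left(-91\right)\right) = \left(-2\right) 1146964 = -2293928$)
$J{\left(N{\left(-40,-39 \right)} \right)} - U = -1845 - -2293928 = -1845 + 2293928 = 2292083$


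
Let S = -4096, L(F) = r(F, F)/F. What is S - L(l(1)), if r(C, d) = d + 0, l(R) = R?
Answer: -4097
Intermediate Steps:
r(C, d) = d
L(F) = 1 (L(F) = F/F = 1)
S - L(l(1)) = -4096 - 1*1 = -4096 - 1 = -4097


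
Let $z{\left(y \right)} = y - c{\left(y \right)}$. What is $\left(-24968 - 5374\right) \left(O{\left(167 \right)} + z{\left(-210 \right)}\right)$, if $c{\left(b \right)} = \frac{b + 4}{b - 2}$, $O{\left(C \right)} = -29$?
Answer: $\frac{385904727}{53} \approx 7.2812 \cdot 10^{6}$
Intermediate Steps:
$c{\left(b \right)} = \frac{4 + b}{-2 + b}$
$z{\left(y \right)} = y - \frac{4 + y}{-2 + y}$
$\left(-24968 - 5374\right) \left(O{\left(167 \right)} + z{\left(-210 \right)}\right) = \left(-24968 - 5374\right) \left(-29 + \frac{-4 - -210 - 210 \left(-2 - 210\right)}{-2 - 210}\right) = - 30342 \left(-29 + \frac{-4 + 210 - -44520}{-212}\right) = - 30342 \left(-29 - \frac{-4 + 210 + 44520}{212}\right) = - 30342 \left(-29 - \frac{22363}{106}\right) = \left(-30342\right) \left(- \frac{25437}{106}\right) = \frac{385904727}{53}$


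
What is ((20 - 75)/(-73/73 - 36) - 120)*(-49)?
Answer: 214865/37 ≈ 5807.2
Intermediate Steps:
((20 - 75)/(-73/73 - 36) - 120)*(-49) = (-55/(-73*1/73 - 36) - 120)*(-49) = (-55/(-1 - 36) - 120)*(-49) = (-55/(-37) - 120)*(-49) = (-55*(-1/37) - 120)*(-49) = (55/37 - 120)*(-49) = -4385/37*(-49) = 214865/37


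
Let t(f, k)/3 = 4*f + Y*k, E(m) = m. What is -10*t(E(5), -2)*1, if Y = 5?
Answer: -300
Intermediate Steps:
t(f, k) = 12*f + 15*k (t(f, k) = 3*(4*f + 5*k) = 12*f + 15*k)
-10*t(E(5), -2)*1 = -10*(12*5 + 15*(-2))*1 = -10*(60 - 30)*1 = -10*30*1 = -300*1 = -300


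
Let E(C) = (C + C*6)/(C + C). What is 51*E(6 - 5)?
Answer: 357/2 ≈ 178.50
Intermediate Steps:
E(C) = 7/2 (E(C) = (C + 6*C)/((2*C)) = (7*C)*(1/(2*C)) = 7/2)
51*E(6 - 5) = 51*(7/2) = 357/2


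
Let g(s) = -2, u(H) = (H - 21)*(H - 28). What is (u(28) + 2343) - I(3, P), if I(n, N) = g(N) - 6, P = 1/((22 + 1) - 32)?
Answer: 2351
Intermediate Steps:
u(H) = (-28 + H)*(-21 + H) (u(H) = (-21 + H)*(-28 + H) = (-28 + H)*(-21 + H))
P = -1/9 (P = 1/(23 - 32) = 1/(-9) = -1/9 ≈ -0.11111)
I(n, N) = -8 (I(n, N) = -2 - 6 = -8)
(u(28) + 2343) - I(3, P) = ((588 + 28**2 - 49*28) + 2343) - 1*(-8) = ((588 + 784 - 1372) + 2343) + 8 = (0 + 2343) + 8 = 2343 + 8 = 2351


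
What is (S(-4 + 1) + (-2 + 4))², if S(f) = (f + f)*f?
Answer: 400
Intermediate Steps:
S(f) = 2*f² (S(f) = (2*f)*f = 2*f²)
(S(-4 + 1) + (-2 + 4))² = (2*(-4 + 1)² + (-2 + 4))² = (2*(-3)² + 2)² = (2*9 + 2)² = (18 + 2)² = 20² = 400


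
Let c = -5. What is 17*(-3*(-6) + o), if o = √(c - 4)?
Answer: 306 + 51*I ≈ 306.0 + 51.0*I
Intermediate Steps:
o = 3*I (o = √(-5 - 4) = √(-9) = 3*I ≈ 3.0*I)
17*(-3*(-6) + o) = 17*(-3*(-6) + 3*I) = 17*(18 + 3*I) = 306 + 51*I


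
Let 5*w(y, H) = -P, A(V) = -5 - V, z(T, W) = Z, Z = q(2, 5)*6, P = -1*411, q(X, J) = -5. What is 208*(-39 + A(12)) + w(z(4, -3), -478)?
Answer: -57829/5 ≈ -11566.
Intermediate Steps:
P = -411
Z = -30 (Z = -5*6 = -30)
z(T, W) = -30
w(y, H) = 411/5 (w(y, H) = (-1*(-411))/5 = (1/5)*411 = 411/5)
208*(-39 + A(12)) + w(z(4, -3), -478) = 208*(-39 + (-5 - 1*12)) + 411/5 = 208*(-39 + (-5 - 12)) + 411/5 = 208*(-39 - 17) + 411/5 = 208*(-56) + 411/5 = -11648 + 411/5 = -57829/5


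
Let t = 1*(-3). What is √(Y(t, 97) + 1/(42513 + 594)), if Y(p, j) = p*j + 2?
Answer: I*√537023643654/43107 ≈ 17.0*I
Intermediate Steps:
t = -3
Y(p, j) = 2 + j*p (Y(p, j) = j*p + 2 = 2 + j*p)
√(Y(t, 97) + 1/(42513 + 594)) = √((2 + 97*(-3)) + 1/(42513 + 594)) = √((2 - 291) + 1/43107) = √(-289 + 1/43107) = √(-12457922/43107) = I*√537023643654/43107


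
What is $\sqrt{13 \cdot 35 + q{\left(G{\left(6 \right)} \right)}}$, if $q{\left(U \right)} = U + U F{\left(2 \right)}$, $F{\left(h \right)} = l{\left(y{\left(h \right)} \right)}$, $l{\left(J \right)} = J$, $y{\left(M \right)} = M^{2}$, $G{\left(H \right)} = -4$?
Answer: $\sqrt{435} \approx 20.857$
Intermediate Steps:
$F{\left(h \right)} = h^{2}$
$q{\left(U \right)} = 5 U$ ($q{\left(U \right)} = U + U 2^{2} = U + U 4 = U + 4 U = 5 U$)
$\sqrt{13 \cdot 35 + q{\left(G{\left(6 \right)} \right)}} = \sqrt{13 \cdot 35 + 5 \left(-4\right)} = \sqrt{455 - 20} = \sqrt{435}$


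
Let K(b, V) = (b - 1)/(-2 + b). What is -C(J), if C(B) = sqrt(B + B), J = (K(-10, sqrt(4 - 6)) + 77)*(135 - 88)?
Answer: -sqrt(263670)/6 ≈ -85.581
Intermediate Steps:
K(b, V) = (-1 + b)/(-2 + b)
J = 43945/12 (J = ((-1 - 10)/(-2 - 10) + 77)*(135 - 88) = (-11/(-12) + 77)*47 = (-1/12*(-11) + 77)*47 = (11/12 + 77)*47 = (935/12)*47 = 43945/12 ≈ 3662.1)
C(B) = sqrt(2)*sqrt(B) (C(B) = sqrt(2*B) = sqrt(2)*sqrt(B))
-C(J) = -sqrt(2)*sqrt(43945/12) = -sqrt(2)*sqrt(131835)/6 = -sqrt(263670)/6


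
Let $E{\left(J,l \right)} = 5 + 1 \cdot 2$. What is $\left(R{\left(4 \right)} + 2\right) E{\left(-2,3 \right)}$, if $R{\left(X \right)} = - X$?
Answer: $-14$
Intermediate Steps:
$E{\left(J,l \right)} = 7$ ($E{\left(J,l \right)} = 5 + 2 = 7$)
$\left(R{\left(4 \right)} + 2\right) E{\left(-2,3 \right)} = \left(\left(-1\right) 4 + 2\right) 7 = \left(-4 + 2\right) 7 = \left(-2\right) 7 = -14$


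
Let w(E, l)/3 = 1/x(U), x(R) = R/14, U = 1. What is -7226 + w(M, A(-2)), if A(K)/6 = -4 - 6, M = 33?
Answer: -7184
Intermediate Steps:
x(R) = R/14 (x(R) = R*(1/14) = R/14)
A(K) = -60 (A(K) = 6*(-4 - 6) = 6*(-10) = -60)
w(E, l) = 42 (w(E, l) = 3/(((1/14)*1)) = 3/(1/14) = 3*14 = 42)
-7226 + w(M, A(-2)) = -7226 + 42 = -7184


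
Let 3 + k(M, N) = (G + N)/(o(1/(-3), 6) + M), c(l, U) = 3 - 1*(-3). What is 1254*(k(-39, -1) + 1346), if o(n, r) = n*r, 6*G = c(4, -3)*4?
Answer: 69045240/41 ≈ 1.6840e+6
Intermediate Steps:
c(l, U) = 6 (c(l, U) = 3 + 3 = 6)
G = 4 (G = (6*4)/6 = (⅙)*24 = 4)
k(M, N) = -3 + (4 + N)/(-2 + M) (k(M, N) = -3 + (4 + N)/(6/(-3) + M) = -3 + (4 + N)/(-⅓*6 + M) = -3 + (4 + N)/(-2 + M))
1254*(k(-39, -1) + 1346) = 1254*((10 - 1 - 3*(-39))/(-2 - 39) + 1346) = 1254*((10 - 1 + 117)/(-41) + 1346) = 1254*(-1/41*126 + 1346) = 1254*(-126/41 + 1346) = 1254*(55060/41) = 69045240/41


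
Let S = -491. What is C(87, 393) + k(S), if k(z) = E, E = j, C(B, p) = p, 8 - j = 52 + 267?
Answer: 82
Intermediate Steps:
j = -311 (j = 8 - (52 + 267) = 8 - 1*319 = 8 - 319 = -311)
E = -311
k(z) = -311
C(87, 393) + k(S) = 393 - 311 = 82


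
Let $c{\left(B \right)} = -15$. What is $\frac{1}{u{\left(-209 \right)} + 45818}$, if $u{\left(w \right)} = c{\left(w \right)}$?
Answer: $\frac{1}{45803} \approx 2.1833 \cdot 10^{-5}$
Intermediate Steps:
$u{\left(w \right)} = -15$
$\frac{1}{u{\left(-209 \right)} + 45818} = \frac{1}{-15 + 45818} = \frac{1}{45803}$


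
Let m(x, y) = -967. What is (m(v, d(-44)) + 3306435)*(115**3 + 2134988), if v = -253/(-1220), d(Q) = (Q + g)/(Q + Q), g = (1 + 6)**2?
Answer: 12084338158884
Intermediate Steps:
g = 49 (g = 7**2 = 49)
d(Q) = (49 + Q)/(2*Q) (d(Q) = (Q + 49)/(Q + Q) = (49 + Q)/((2*Q)) = (49 + Q)*(1/(2*Q)) = (49 + Q)/(2*Q))
v = 253/1220 (v = -253*(-1/1220) = 253/1220 ≈ 0.20738)
(m(v, d(-44)) + 3306435)*(115**3 + 2134988) = (-967 + 3306435)*(115**3 + 2134988) = 3305468*(1520875 + 2134988) = 3305468*3655863 = 12084338158884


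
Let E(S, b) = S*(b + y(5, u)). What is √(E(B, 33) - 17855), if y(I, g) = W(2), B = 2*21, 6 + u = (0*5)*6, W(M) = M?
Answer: I*√16385 ≈ 128.0*I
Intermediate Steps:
u = -6 (u = -6 + (0*5)*6 = -6 + 0*6 = -6 + 0 = -6)
B = 42
y(I, g) = 2
E(S, b) = S*(2 + b) (E(S, b) = S*(b + 2) = S*(2 + b))
√(E(B, 33) - 17855) = √(42*(2 + 33) - 17855) = √(42*35 - 17855) = √(1470 - 17855) = √(-16385) = I*√16385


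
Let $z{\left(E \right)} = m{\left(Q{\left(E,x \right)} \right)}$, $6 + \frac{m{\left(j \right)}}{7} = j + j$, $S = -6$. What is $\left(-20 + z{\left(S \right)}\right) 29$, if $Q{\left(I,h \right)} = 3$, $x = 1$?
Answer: $-580$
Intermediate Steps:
$m{\left(j \right)} = -42 + 14 j$ ($m{\left(j \right)} = -42 + 7 \left(j + j\right) = -42 + 7 \cdot 2 j = -42 + 14 j$)
$z{\left(E \right)} = 0$ ($z{\left(E \right)} = -42 + 14 \cdot 3 = -42 + 42 = 0$)
$\left(-20 + z{\left(S \right)}\right) 29 = \left(-20 + 0\right) 29 = \left(-20\right) 29 = -580$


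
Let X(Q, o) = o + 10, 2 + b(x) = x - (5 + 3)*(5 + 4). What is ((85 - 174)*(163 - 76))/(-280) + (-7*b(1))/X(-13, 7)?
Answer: 274711/4760 ≈ 57.712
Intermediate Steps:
b(x) = -74 + x (b(x) = -2 + (x - (5 + 3)*(5 + 4)) = -2 + (x - 8*9) = -2 + (x - 1*72) = -2 + (x - 72) = -2 + (-72 + x) = -74 + x)
X(Q, o) = 10 + o
((85 - 174)*(163 - 76))/(-280) + (-7*b(1))/X(-13, 7) = ((85 - 174)*(163 - 76))/(-280) + (-7*(-74 + 1))/(10 + 7) = -89*87*(-1/280) - 7*(-73)/17 = -7743*(-1/280) + 511*(1/17) = 7743/280 + 511/17 = 274711/4760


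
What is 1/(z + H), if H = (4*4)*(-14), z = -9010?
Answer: -1/9234 ≈ -0.00010830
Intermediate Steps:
H = -224 (H = 16*(-14) = -224)
1/(z + H) = 1/(-9010 - 224) = 1/(-9234) = -1/9234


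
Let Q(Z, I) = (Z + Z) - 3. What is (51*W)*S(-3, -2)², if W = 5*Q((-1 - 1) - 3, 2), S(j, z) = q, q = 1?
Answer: -3315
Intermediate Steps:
S(j, z) = 1
Q(Z, I) = -3 + 2*Z (Q(Z, I) = 2*Z - 3 = -3 + 2*Z)
W = -65 (W = 5*(-3 + 2*((-1 - 1) - 3)) = 5*(-3 + 2*(-2 - 3)) = 5*(-3 + 2*(-5)) = 5*(-3 - 10) = 5*(-13) = -65)
(51*W)*S(-3, -2)² = (51*(-65))*1² = -3315*1 = -3315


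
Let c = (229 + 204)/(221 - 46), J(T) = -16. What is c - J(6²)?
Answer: 3233/175 ≈ 18.474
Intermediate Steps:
c = 433/175 ≈ 2.4743
c - J(6²) = 433/175 - 1*(-16) = 433/175 + 16 = 3233/175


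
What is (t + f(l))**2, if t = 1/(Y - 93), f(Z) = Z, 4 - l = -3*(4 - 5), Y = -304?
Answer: 156816/157609 ≈ 0.99497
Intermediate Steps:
l = 1 (l = 4 - (-3)*(4 - 5) = 4 - (-3)*(-1) = 4 - 1*3 = 4 - 3 = 1)
t = -1/397 (t = 1/(-304 - 93) = 1/(-397) = -1/397 ≈ -0.0025189)
(t + f(l))**2 = (-1/397 + 1)**2 = (396/397)**2 = 156816/157609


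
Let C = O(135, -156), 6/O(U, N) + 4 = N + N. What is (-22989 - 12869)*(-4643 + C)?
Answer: 13152660613/79 ≈ 1.6649e+8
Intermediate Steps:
O(U, N) = 6/(-4 + 2*N) (O(U, N) = 6/(-4 + (N + N)) = 6/(-4 + 2*N))
C = -3/158 (C = 3/(-2 - 156) = 3/(-158) = 3*(-1/158) = -3/158 ≈ -0.018987)
(-22989 - 12869)*(-4643 + C) = (-22989 - 12869)*(-4643 - 3/158) = -35858*(-733597/158) = 13152660613/79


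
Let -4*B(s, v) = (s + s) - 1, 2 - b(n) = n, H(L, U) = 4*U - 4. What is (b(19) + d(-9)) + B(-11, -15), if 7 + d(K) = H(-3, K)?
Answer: -233/4 ≈ -58.250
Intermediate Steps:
H(L, U) = -4 + 4*U
d(K) = -11 + 4*K (d(K) = -7 + (-4 + 4*K) = -11 + 4*K)
b(n) = 2 - n
B(s, v) = ¼ - s/2 (B(s, v) = -((s + s) - 1)/4 = -(2*s - 1)/4 = -(-1 + 2*s)/4 = ¼ - s/2)
(b(19) + d(-9)) + B(-11, -15) = ((2 - 1*19) + (-11 + 4*(-9))) + (¼ - ½*(-11)) = ((2 - 19) + (-11 - 36)) + (¼ + 11/2) = (-17 - 47) + 23/4 = -64 + 23/4 = -233/4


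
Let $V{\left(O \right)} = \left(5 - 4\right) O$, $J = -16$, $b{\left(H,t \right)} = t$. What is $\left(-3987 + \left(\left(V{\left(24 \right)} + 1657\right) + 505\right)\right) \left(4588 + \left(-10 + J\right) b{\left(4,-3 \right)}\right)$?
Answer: $-8403466$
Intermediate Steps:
$V{\left(O \right)} = O$ ($V{\left(O \right)} = \left(5 - 4\right) O = 1 O = O$)
$\left(-3987 + \left(\left(V{\left(24 \right)} + 1657\right) + 505\right)\right) \left(4588 + \left(-10 + J\right) b{\left(4,-3 \right)}\right) = \left(-3987 + \left(\left(24 + 1657\right) + 505\right)\right) \left(4588 + \left(-10 - 16\right) \left(-3\right)\right) = \left(-3987 + \left(1681 + 505\right)\right) \left(4588 - -78\right) = \left(-3987 + 2186\right) \left(4588 + 78\right) = \left(-1801\right) 4666 = -8403466$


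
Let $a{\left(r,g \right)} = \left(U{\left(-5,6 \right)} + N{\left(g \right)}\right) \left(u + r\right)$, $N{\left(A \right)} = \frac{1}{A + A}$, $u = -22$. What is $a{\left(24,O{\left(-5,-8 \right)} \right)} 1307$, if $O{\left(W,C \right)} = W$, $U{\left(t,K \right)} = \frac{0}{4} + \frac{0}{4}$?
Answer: $- \frac{1307}{5} \approx -261.4$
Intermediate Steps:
$U{\left(t,K \right)} = 0$ ($U{\left(t,K \right)} = 0 \cdot \frac{1}{4} + 0 \cdot \frac{1}{4} = 0 + 0 = 0$)
$N{\left(A \right)} = \frac{1}{2 A}$
$a{\left(r,g \right)} = \frac{-22 + r}{2 g}$ ($a{\left(r,g \right)} = \left(0 + \frac{1}{2 g}\right) \left(-22 + r\right) = \frac{1}{2 g} \left(-22 + r\right) = \frac{-22 + r}{2 g}$)
$a{\left(24,O{\left(-5,-8 \right)} \right)} 1307 = \frac{-22 + 24}{2 \left(-5\right)} 1307 = \frac{1}{2} \left(- \frac{1}{5}\right) 2 \cdot 1307 = \left(- \frac{1}{5}\right) 1307 = - \frac{1307}{5}$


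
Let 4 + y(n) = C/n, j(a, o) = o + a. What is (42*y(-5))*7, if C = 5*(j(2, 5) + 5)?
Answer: -4704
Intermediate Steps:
j(a, o) = a + o
C = 60 (C = 5*((2 + 5) + 5) = 5*(7 + 5) = 5*12 = 60)
y(n) = -4 + 60/n
(42*y(-5))*7 = (42*(-4 + 60/(-5)))*7 = (42*(-4 + 60*(-⅕)))*7 = (42*(-4 - 12))*7 = (42*(-16))*7 = -672*7 = -4704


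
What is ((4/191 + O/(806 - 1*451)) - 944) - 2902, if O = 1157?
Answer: -260555623/67805 ≈ -3842.7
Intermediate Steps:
((4/191 + O/(806 - 1*451)) - 944) - 2902 = ((4/191 + 1157/(806 - 1*451)) - 944) - 2902 = ((4*(1/191) + 1157/(806 - 451)) - 944) - 2902 = ((4/191 + 1157/355) - 944) - 2902 = (222407/67805 - 944) - 2902 = -63785513/67805 - 2902 = -260555623/67805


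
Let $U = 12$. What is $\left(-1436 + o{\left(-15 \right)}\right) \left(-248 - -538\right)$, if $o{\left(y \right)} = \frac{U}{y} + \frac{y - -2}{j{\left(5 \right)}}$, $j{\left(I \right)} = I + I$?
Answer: $-417049$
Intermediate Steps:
$j{\left(I \right)} = 2 I$
$o{\left(y \right)} = \frac{1}{5} + \frac{12}{y} + \frac{y}{10}$ ($o{\left(y \right)} = \frac{12}{y} + \frac{y - -2}{2 \cdot 5} = \frac{12}{y} + \frac{y + 2}{10} = \frac{12}{y} + \left(2 + y\right) \frac{1}{10} = \frac{12}{y} + \left(\frac{1}{5} + \frac{y}{10}\right) = \frac{1}{5} + \frac{12}{y} + \frac{y}{10}$)
$\left(-1436 + o{\left(-15 \right)}\right) \left(-248 - -538\right) = \left(-1436 + \frac{120 - 15 \left(2 - 15\right)}{10 \left(-15\right)}\right) \left(-248 - -538\right) = \left(-1436 + \frac{1}{10} \left(- \frac{1}{15}\right) \left(120 - -195\right)\right) \left(-248 + 538\right) = \left(-1436 + \frac{1}{10} \left(- \frac{1}{15}\right) \left(120 + 195\right)\right) 290 = \left(-1436 + \frac{1}{10} \left(- \frac{1}{15}\right) 315\right) 290 = \left(-1436 - \frac{21}{10}\right) 290 = \left(- \frac{14381}{10}\right) 290 = -417049$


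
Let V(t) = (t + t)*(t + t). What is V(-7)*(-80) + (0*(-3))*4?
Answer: -15680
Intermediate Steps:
V(t) = 4*t² (V(t) = (2*t)*(2*t) = 4*t²)
V(-7)*(-80) + (0*(-3))*4 = (4*(-7)²)*(-80) + (0*(-3))*4 = (4*49)*(-80) + 0*4 = 196*(-80) + 0 = -15680 + 0 = -15680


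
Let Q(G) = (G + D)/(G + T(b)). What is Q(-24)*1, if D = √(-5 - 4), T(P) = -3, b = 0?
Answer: 8/9 - I/9 ≈ 0.88889 - 0.11111*I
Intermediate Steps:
D = 3*I (D = √(-9) = 3*I ≈ 3.0*I)
Q(G) = (G + 3*I)/(-3 + G) (Q(G) = (G + 3*I)/(G - 3) = (G + 3*I)/(-3 + G))
Q(-24)*1 = ((-24 + 3*I)/(-3 - 24))*1 = ((-24 + 3*I)/(-27))*1 = -(-24 + 3*I)/27*1 = (8/9 - I/9)*1 = 8/9 - I/9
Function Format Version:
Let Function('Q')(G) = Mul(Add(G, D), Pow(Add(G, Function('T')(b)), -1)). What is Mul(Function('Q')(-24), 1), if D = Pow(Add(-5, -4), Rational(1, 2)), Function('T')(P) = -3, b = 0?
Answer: Add(Rational(8, 9), Mul(Rational(-1, 9), I)) ≈ Add(0.88889, Mul(-0.11111, I))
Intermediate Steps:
D = Mul(3, I) (D = Pow(-9, Rational(1, 2)) = Mul(3, I) ≈ Mul(3.0000, I))
Function('Q')(G) = Mul(Pow(Add(-3, G), -1), Add(G, Mul(3, I))) (Function('Q')(G) = Mul(Add(G, Mul(3, I)), Pow(Add(G, -3), -1)) = Mul(Add(G, Mul(3, I)), Pow(Add(-3, G), -1)) = Mul(Pow(Add(-3, G), -1), Add(G, Mul(3, I))))
Mul(Function('Q')(-24), 1) = Mul(Mul(Pow(Add(-3, -24), -1), Add(-24, Mul(3, I))), 1) = Mul(Mul(Pow(-27, -1), Add(-24, Mul(3, I))), 1) = Mul(Mul(Rational(-1, 27), Add(-24, Mul(3, I))), 1) = Mul(Add(Rational(8, 9), Mul(Rational(-1, 9), I)), 1) = Add(Rational(8, 9), Mul(Rational(-1, 9), I))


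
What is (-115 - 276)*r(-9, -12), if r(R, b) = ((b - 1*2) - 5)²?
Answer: -141151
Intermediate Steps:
r(R, b) = (-7 + b)² (r(R, b) = ((b - 2) - 5)² = ((-2 + b) - 5)² = (-7 + b)²)
(-115 - 276)*r(-9, -12) = (-115 - 276)*(-7 - 12)² = -391*(-19)² = -391*361 = -141151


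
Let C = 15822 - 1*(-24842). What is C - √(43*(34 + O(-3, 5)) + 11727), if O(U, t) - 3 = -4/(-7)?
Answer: 40664 - √653786/7 ≈ 40549.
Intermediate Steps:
C = 40664 (C = 15822 + 24842 = 40664)
O(U, t) = 25/7 (O(U, t) = 3 - 4/(-7) = 3 - 4*(-⅐) = 3 + 4/7 = 25/7)
C - √(43*(34 + O(-3, 5)) + 11727) = 40664 - √(43*(34 + 25/7) + 11727) = 40664 - √(43*(263/7) + 11727) = 40664 - √(11309/7 + 11727) = 40664 - √(93398/7) = 40664 - √653786/7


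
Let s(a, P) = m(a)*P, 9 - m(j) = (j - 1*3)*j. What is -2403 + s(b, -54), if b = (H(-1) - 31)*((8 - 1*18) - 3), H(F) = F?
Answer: 9274743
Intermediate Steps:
m(j) = 9 - j*(-3 + j) (m(j) = 9 - (j - 1*3)*j = 9 - (j - 3)*j = 9 - (-3 + j)*j = 9 - j*(-3 + j))
b = 416 (b = (-1 - 31)*((8 - 1*18) - 3) = -32*((8 - 18) - 3) = -32*(-10 - 3) = -32*(-13) = 416)
s(a, P) = P*(9 - a² + 3*a) (s(a, P) = (9 - a² + 3*a)*P = P*(9 - a² + 3*a))
-2403 + s(b, -54) = -2403 - 54*(9 - 1*416² + 3*416) = -2403 - 54*(9 - 1*173056 + 1248) = -2403 - 54*(9 - 173056 + 1248) = -2403 - 54*(-171799) = -2403 + 9277146 = 9274743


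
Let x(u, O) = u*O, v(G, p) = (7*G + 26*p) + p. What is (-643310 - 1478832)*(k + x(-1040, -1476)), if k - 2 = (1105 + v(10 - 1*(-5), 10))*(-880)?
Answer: -493699359164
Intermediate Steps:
v(G, p) = 7*G + 27*p
x(u, O) = O*u
k = -1302398 (k = 2 + (1105 + (7*(10 - 1*(-5)) + 27*10))*(-880) = 2 + (1105 + (7*(10 + 5) + 270))*(-880) = 2 + (1105 + (7*15 + 270))*(-880) = 2 + (1105 + (105 + 270))*(-880) = 2 + (1105 + 375)*(-880) = 2 + 1480*(-880) = 2 - 1302400 = -1302398)
(-643310 - 1478832)*(k + x(-1040, -1476)) = (-643310 - 1478832)*(-1302398 - 1476*(-1040)) = -2122142*(-1302398 + 1535040) = -2122142*232642 = -493699359164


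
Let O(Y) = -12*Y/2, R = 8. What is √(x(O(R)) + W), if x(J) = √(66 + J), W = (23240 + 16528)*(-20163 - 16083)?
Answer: √(-1441430928 + 3*√2) ≈ 37966.0*I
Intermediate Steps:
O(Y) = -6*Y
W = -1441430928 (W = 39768*(-36246) = -1441430928)
√(x(O(R)) + W) = √(√(66 - 6*8) - 1441430928) = √(√(66 - 48) - 1441430928) = √(√18 - 1441430928) = √(3*√2 - 1441430928) = √(-1441430928 + 3*√2)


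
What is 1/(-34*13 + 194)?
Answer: -1/248 ≈ -0.0040323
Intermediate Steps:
1/(-34*13 + 194) = 1/(-442 + 194) = 1/(-248) = -1/248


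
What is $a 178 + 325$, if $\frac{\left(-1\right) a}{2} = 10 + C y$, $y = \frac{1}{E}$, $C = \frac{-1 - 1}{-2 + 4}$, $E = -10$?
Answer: $- \frac{16353}{5} \approx -3270.6$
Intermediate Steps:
$C = -1$ ($C = - \frac{2}{2} = \left(-2\right) \frac{1}{2} = -1$)
$y = - \frac{1}{10}$ ($y = \frac{1}{-10} = - \frac{1}{10} \approx -0.1$)
$a = - \frac{101}{5}$ ($a = - 2 \left(10 - - \frac{1}{10}\right) = - 2 \left(10 + \frac{1}{10}\right) = \left(-2\right) \frac{101}{10} = - \frac{101}{5} \approx -20.2$)
$a 178 + 325 = \left(- \frac{101}{5}\right) 178 + 325 = - \frac{17978}{5} + 325 = - \frac{16353}{5}$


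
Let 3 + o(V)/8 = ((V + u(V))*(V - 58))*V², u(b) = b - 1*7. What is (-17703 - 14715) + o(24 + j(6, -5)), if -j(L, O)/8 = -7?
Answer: 172306758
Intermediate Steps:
u(b) = -7 + b (u(b) = b - 7 = -7 + b)
j(L, O) = 56 (j(L, O) = -8*(-7) = 56)
o(V) = -24 + 8*V²*(-58 + V)*(-7 + 2*V) (o(V) = -24 + 8*(((V + (-7 + V))*(V - 58))*V²) = -24 + 8*(((-7 + 2*V)*(-58 + V))*V²) = -24 + 8*(((-58 + V)*(-7 + 2*V))*V²) = -24 + 8*(V²*(-58 + V)*(-7 + 2*V)) = -24 + 8*V²*(-58 + V)*(-7 + 2*V))
(-17703 - 14715) + o(24 + j(6, -5)) = (-17703 - 14715) + (-24 - 984*(24 + 56)³ + 16*(24 + 56)⁴ + 3248*(24 + 56)²) = -32418 + (-24 - 984*80³ + 16*80⁴ + 3248*80²) = -32418 + (-24 - 984*512000 + 16*40960000 + 3248*6400) = -32418 + (-24 - 503808000 + 655360000 + 20787200) = -32418 + 172339176 = 172306758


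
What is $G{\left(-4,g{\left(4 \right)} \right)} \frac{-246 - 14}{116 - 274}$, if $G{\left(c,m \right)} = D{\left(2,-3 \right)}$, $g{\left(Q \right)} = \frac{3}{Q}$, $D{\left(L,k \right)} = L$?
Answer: $\frac{260}{79} \approx 3.2911$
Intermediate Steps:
$G{\left(c,m \right)} = 2$
$G{\left(-4,g{\left(4 \right)} \right)} \frac{-246 - 14}{116 - 274} = 2 \frac{-246 - 14}{116 - 274} = 2 \left(- \frac{260}{-158}\right) = 2 \left(\left(-260\right) \left(- \frac{1}{158}\right)\right) = 2 \cdot \frac{130}{79} = \frac{260}{79}$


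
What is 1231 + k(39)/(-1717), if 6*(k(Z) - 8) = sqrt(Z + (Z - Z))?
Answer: 2113619/1717 - sqrt(39)/10302 ≈ 1231.0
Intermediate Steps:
k(Z) = 8 + sqrt(Z)/6 (k(Z) = 8 + sqrt(Z + (Z - Z))/6 = 8 + sqrt(Z + 0)/6 = 8 + sqrt(Z)/6)
1231 + k(39)/(-1717) = 1231 + (8 + sqrt(39)/6)/(-1717) = 1231 + (8 + sqrt(39)/6)*(-1/1717) = 1231 + (-8/1717 - sqrt(39)/10302) = 2113619/1717 - sqrt(39)/10302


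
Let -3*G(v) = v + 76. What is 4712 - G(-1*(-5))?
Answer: 4739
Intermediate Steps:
G(v) = -76/3 - v/3 (G(v) = -(v + 76)/3 = -(76 + v)/3 = -76/3 - v/3)
4712 - G(-1*(-5)) = 4712 - (-76/3 - (-1)*(-5)/3) = 4712 - (-76/3 - 1/3*5) = 4712 - (-76/3 - 5/3) = 4712 - 1*(-27) = 4712 + 27 = 4739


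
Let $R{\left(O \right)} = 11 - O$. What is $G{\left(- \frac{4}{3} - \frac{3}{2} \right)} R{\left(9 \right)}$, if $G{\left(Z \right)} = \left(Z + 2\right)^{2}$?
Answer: $\frac{25}{18} \approx 1.3889$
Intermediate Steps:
$G{\left(Z \right)} = \left(2 + Z\right)^{2}$
$G{\left(- \frac{4}{3} - \frac{3}{2} \right)} R{\left(9 \right)} = \left(2 - \left(\frac{3}{2} + \frac{4}{3}\right)\right)^{2} \left(11 - 9\right) = \left(2 - \frac{17}{6}\right)^{2} \left(11 - 9\right) = \left(2 - \frac{17}{6}\right)^{2} \cdot 2 = \left(- \frac{5}{6}\right)^{2} \cdot 2 = \frac{25}{36} \cdot 2 = \frac{25}{18}$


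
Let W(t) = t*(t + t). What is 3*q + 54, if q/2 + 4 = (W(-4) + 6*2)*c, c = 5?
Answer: 1350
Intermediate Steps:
W(t) = 2*t**2 (W(t) = t*(2*t) = 2*t**2)
q = 432 (q = -8 + 2*((2*(-4)**2 + 6*2)*5) = -8 + 2*((2*16 + 12)*5) = -8 + 2*((32 + 12)*5) = -8 + 2*(44*5) = -8 + 2*220 = -8 + 440 = 432)
3*q + 54 = 3*432 + 54 = 1296 + 54 = 1350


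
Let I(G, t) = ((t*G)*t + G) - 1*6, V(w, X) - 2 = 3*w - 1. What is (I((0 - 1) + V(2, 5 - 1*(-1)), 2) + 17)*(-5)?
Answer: -205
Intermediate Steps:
V(w, X) = 1 + 3*w (V(w, X) = 2 + (3*w - 1) = 2 + (-1 + 3*w) = 1 + 3*w)
I(G, t) = -6 + G + G*t² (I(G, t) = ((G*t)*t + G) - 6 = (G*t² + G) - 6 = (G + G*t²) - 6 = -6 + G + G*t²)
(I((0 - 1) + V(2, 5 - 1*(-1)), 2) + 17)*(-5) = ((-6 + ((0 - 1) + (1 + 3*2)) + ((0 - 1) + (1 + 3*2))*2²) + 17)*(-5) = ((-6 + (-1 + (1 + 6)) + (-1 + (1 + 6))*4) + 17)*(-5) = ((-6 + (-1 + 7) + (-1 + 7)*4) + 17)*(-5) = ((-6 + 6 + 6*4) + 17)*(-5) = ((-6 + 6 + 24) + 17)*(-5) = (24 + 17)*(-5) = 41*(-5) = -205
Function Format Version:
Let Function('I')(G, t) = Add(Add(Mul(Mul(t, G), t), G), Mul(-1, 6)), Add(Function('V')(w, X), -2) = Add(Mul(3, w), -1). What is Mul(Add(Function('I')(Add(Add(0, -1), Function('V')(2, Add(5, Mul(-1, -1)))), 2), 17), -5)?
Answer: -205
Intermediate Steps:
Function('V')(w, X) = Add(1, Mul(3, w)) (Function('V')(w, X) = Add(2, Add(Mul(3, w), -1)) = Add(2, Add(-1, Mul(3, w))) = Add(1, Mul(3, w)))
Function('I')(G, t) = Add(-6, G, Mul(G, Pow(t, 2))) (Function('I')(G, t) = Add(Add(Mul(Mul(G, t), t), G), -6) = Add(Add(Mul(G, Pow(t, 2)), G), -6) = Add(Add(G, Mul(G, Pow(t, 2))), -6) = Add(-6, G, Mul(G, Pow(t, 2))))
Mul(Add(Function('I')(Add(Add(0, -1), Function('V')(2, Add(5, Mul(-1, -1)))), 2), 17), -5) = Mul(Add(Add(-6, Add(Add(0, -1), Add(1, Mul(3, 2))), Mul(Add(Add(0, -1), Add(1, Mul(3, 2))), Pow(2, 2))), 17), -5) = Mul(Add(Add(-6, Add(-1, Add(1, 6)), Mul(Add(-1, Add(1, 6)), 4)), 17), -5) = Mul(Add(Add(-6, Add(-1, 7), Mul(Add(-1, 7), 4)), 17), -5) = Mul(Add(Add(-6, 6, Mul(6, 4)), 17), -5) = Mul(Add(Add(-6, 6, 24), 17), -5) = Mul(Add(24, 17), -5) = Mul(41, -5) = -205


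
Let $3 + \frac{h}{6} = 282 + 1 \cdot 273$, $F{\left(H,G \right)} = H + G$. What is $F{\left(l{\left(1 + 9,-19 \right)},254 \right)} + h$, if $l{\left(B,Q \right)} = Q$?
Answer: $3547$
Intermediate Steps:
$F{\left(H,G \right)} = G + H$
$h = 3312$ ($h = -18 + 6 \left(282 + 1 \cdot 273\right) = -18 + 6 \left(282 + 273\right) = -18 + 6 \cdot 555 = -18 + 3330 = 3312$)
$F{\left(l{\left(1 + 9,-19 \right)},254 \right)} + h = \left(254 - 19\right) + 3312 = 235 + 3312 = 3547$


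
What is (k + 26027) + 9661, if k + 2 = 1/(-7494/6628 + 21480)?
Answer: 2540164205792/71180973 ≈ 35686.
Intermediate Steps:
k = -142358632/71180973 (k = -2 + 1/(-7494/6628 + 21480) = -2 + 1/(-7494*1/6628 + 21480) = -2 + 1/(-3747/3314 + 21480) = -2 + 1/(71180973/3314) = -2 + 3314/71180973 = -142358632/71180973 ≈ -2.0000)
(k + 26027) + 9661 = (-142358632/71180973 + 26027) + 9661 = 1852484825639/71180973 + 9661 = 2540164205792/71180973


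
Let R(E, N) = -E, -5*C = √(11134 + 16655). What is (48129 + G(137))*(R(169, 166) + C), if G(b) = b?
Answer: -8156954 - 48266*√27789/5 ≈ -9.7661e+6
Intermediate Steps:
C = -√27789/5 (C = -√(11134 + 16655)/5 = -√27789/5 ≈ -33.340)
(48129 + G(137))*(R(169, 166) + C) = (48129 + 137)*(-1*169 - √27789/5) = 48266*(-169 - √27789/5) = -8156954 - 48266*√27789/5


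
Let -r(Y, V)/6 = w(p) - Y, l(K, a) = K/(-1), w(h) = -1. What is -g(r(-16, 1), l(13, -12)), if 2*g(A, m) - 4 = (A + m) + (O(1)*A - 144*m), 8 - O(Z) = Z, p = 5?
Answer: -1143/2 ≈ -571.50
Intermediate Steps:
O(Z) = 8 - Z
l(K, a) = -K (l(K, a) = K*(-1) = -K)
r(Y, V) = 6 + 6*Y (r(Y, V) = -6*(-1 - Y) = 6 + 6*Y)
g(A, m) = 2 + 4*A - 143*m/2 (g(A, m) = 2 + ((A + m) + ((8 - 1*1)*A - 144*m))/2 = 2 + ((A + m) + ((8 - 1)*A - 144*m))/2 = 2 + ((A + m) + (7*A - 144*m))/2 = 2 + ((A + m) + (-144*m + 7*A))/2 = 2 + (-143*m + 8*A)/2 = 2 + (4*A - 143*m/2) = 2 + 4*A - 143*m/2)
-g(r(-16, 1), l(13, -12)) = -(2 + 4*(6 + 6*(-16)) - (-143)*13/2) = -(2 + 4*(6 - 96) - 143/2*(-13)) = -(2 + 4*(-90) + 1859/2) = -(2 - 360 + 1859/2) = -1*1143/2 = -1143/2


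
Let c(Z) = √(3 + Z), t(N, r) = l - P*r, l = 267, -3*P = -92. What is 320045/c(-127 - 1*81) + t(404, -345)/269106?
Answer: 10847/269106 - 64009*I*√205/41 ≈ 0.040308 - 22353.0*I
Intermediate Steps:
P = 92/3 (P = -⅓*(-92) = 92/3 ≈ 30.667)
t(N, r) = 267 - 92*r/3
320045/c(-127 - 1*81) + t(404, -345)/269106 = 320045/(√(3 + (-127 - 1*81))) + (267 - 92/3*(-345))/269106 = 320045/(√(3 + (-127 - 81))) + (267 + 10580)*(1/269106) = 320045/(√(3 - 208)) + 10847*(1/269106) = 320045/(√(-205)) + 10847/269106 = 320045/((I*√205)) + 10847/269106 = 320045*(-I*√205/205) + 10847/269106 = -64009*I*√205/41 + 10847/269106 = 10847/269106 - 64009*I*√205/41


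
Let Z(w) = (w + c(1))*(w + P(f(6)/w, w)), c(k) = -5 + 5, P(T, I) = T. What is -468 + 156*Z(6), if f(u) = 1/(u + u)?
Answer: 5161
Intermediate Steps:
f(u) = 1/(2*u)
c(k) = 0
Z(w) = w*(w + 1/(12*w)) (Z(w) = (w + 0)*(w + ((1/2)/6)/w) = w*(w + ((1/2)*(1/6))/w) = w*(w + 1/(12*w)))
-468 + 156*Z(6) = -468 + 156*(1/12 + 6**2) = -468 + 156*(1/12 + 36) = -468 + 156*(433/12) = -468 + 5629 = 5161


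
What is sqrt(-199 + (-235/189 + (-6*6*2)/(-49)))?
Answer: I*sqrt(788934)/63 ≈ 14.099*I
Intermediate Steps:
sqrt(-199 + (-235/189 + (-6*6*2)/(-49))) = sqrt(-199 + (-235*1/189 - 36*2*(-1/49))) = sqrt(-199 + (-235/189 - 72*(-1/49))) = sqrt(-199 + (-235/189 + 72/49)) = sqrt(-199 + 299/1323) = sqrt(-262978/1323) = I*sqrt(788934)/63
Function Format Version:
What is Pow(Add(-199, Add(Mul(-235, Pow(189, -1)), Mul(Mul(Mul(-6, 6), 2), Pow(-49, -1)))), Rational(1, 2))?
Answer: Mul(Rational(1, 63), I, Pow(788934, Rational(1, 2))) ≈ Mul(14.099, I)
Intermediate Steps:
Pow(Add(-199, Add(Mul(-235, Pow(189, -1)), Mul(Mul(Mul(-6, 6), 2), Pow(-49, -1)))), Rational(1, 2)) = Pow(Add(-199, Add(Mul(-235, Rational(1, 189)), Mul(Mul(-36, 2), Rational(-1, 49)))), Rational(1, 2)) = Pow(Add(-199, Add(Rational(-235, 189), Mul(-72, Rational(-1, 49)))), Rational(1, 2)) = Pow(Add(-199, Add(Rational(-235, 189), Rational(72, 49))), Rational(1, 2)) = Pow(Add(-199, Rational(299, 1323)), Rational(1, 2)) = Pow(Rational(-262978, 1323), Rational(1, 2)) = Mul(Rational(1, 63), I, Pow(788934, Rational(1, 2)))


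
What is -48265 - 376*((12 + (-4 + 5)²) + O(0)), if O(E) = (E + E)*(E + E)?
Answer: -53153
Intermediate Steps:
O(E) = 4*E² (O(E) = (2*E)*(2*E) = 4*E²)
-48265 - 376*((12 + (-4 + 5)²) + O(0)) = -48265 - 376*((12 + (-4 + 5)²) + 4*0²) = -48265 - 376*((12 + 1²) + 4*0) = -48265 - 376*((12 + 1) + 0) = -48265 - 376*(13 + 0) = -48265 - 376*13 = -48265 - 1*4888 = -48265 - 4888 = -53153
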